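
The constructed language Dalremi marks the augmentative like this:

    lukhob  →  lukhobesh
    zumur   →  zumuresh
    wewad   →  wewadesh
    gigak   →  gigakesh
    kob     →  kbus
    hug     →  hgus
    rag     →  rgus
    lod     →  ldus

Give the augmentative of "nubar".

nubaresh

lukhob and kob both end in -b yet inflect differently (lukhobesh, kbus), so the final letter is not what conditions the rule; the number of vowels is.
"nubar" has 2 vowels. The stems with 2 vowels (lukhob → lukhobesh, zumur → zumuresh, wewad → wewadesh) add -esh.
The other pattern: stems with 1 vowel delete the last vowel and add -us.
So nubar → nubaresh.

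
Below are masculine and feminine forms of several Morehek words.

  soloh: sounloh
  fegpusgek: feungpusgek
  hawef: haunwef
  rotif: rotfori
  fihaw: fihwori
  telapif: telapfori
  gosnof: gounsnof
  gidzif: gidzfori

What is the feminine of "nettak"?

nettkori

telapif and gosnof both end in -f yet inflect differently (telapfori, gounsnof), so the final letter is not what conditions the rule; the last vowel is.
"nettak" has last vowel 'a'. The one such stem in the data (fihaw → fihwori) deletes the last vowel and adds -ori (as do telapif, gidzif), so the same rule applies.
The other pattern: stems whose last vowel is 'e' or 'o' insert -un- after the first vowel.
So nettak → nettkori.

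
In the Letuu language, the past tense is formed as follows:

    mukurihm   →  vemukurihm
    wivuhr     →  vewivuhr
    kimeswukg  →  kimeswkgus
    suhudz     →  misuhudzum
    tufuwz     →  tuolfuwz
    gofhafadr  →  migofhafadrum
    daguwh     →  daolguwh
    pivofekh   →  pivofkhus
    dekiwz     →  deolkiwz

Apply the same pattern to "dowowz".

daguwh and pivofekh both end in -h yet inflect differently (daolguwh, pivofkhus), so the final letter is not what conditions the rule; the second-to-last letter is.
"dowowz" has second-to-last letter 'w'. The stems whose second-to-last letter is 'w' (dekiwz → deolkiwz, tufuwz → tuolfuwz, daguwh → daolguwh) insert -ol- after the first vowel.
The other patterns: stems whose second-to-last letter is 'k' delete the last vowel and add -us; stems whose second-to-last letter is 'h' add the prefix ve-; stems whose second-to-last letter is 'd' add mi- … -um around the stem.
So dowowz → doolwowz.

doolwowz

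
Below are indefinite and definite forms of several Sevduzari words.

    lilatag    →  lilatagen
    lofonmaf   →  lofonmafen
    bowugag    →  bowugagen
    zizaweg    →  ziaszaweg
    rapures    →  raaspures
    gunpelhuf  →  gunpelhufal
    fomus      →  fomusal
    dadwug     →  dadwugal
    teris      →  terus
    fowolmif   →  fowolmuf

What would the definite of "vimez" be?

viasmez

lilatag and zizaweg both end in -g yet inflect differently (lilatagen, ziaszaweg), so the final letter is not what conditions the rule; the last vowel is.
"vimez" has last vowel 'e'. The stems whose last vowel is 'e' (zizaweg → ziaszaweg, rapures → raaspures) insert -as- after the first vowel.
So vimez → viasmez.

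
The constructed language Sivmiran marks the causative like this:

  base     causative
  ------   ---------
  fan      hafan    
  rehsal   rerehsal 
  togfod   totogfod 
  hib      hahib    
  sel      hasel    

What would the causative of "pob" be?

"pob" has 1 vowel. The stems with 1 vowel (hib → hahib, sel → hasel, fan → hafan) add the prefix ha-.
The other pattern: stems with 2 vowels repeat the first consonant+vowel as a prefix.
So pob → hapob.

hapob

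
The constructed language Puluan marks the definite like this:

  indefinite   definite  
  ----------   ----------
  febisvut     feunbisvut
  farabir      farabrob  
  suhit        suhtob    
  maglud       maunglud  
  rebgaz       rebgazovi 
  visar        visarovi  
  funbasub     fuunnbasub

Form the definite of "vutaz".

visar and farabir both end in -r yet inflect differently (visarovi, farabrob), so the final letter is not what conditions the rule; the last vowel is.
"vutaz" has last vowel 'a'. The stems whose last vowel is 'a' (visar → visarovi, rebgaz → rebgazovi) add -ovi.
So vutaz → vutazovi.

vutazovi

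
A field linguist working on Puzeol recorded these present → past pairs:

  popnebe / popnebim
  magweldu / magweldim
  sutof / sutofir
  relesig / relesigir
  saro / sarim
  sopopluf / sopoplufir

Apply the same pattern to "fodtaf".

fodtafir

magweldu and sopopluf both have last vowel 'u' yet inflect differently (magweldim, sopoplufir), so the last vowel is not what conditions the rule; whether the stem ends in a vowel or a consonant is.
"fodtaf" ends in a consonant. The stems ending in a consonant (sopopluf → sopoplufir, sutof → sutofir, relesig → relesigir) add -ir.
So fodtaf → fodtafir.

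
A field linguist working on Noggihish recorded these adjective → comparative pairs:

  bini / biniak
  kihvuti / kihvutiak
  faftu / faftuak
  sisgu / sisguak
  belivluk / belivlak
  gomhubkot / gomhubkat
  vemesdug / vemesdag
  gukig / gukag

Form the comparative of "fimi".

faftu and belivluk both have last vowel 'u' yet inflect differently (faftuak, belivlak), so the last vowel is not what conditions the rule; whether the stem ends in a vowel or a consonant is.
"fimi" ends in a vowel. The stems ending in a vowel (bini → biniak, kihvuti → kihvutiak, faftu → faftuak) add -ak.
The other pattern: stems ending in a consonant change the last vowel to 'a'.
So fimi → fimiak.

fimiak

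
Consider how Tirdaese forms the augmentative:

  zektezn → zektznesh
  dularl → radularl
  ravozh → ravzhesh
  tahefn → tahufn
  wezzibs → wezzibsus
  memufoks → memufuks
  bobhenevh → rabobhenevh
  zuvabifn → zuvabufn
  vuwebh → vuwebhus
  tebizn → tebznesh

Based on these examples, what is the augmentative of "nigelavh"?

ranigelavh

wezzibs and memufoks both end in -s yet inflect differently (wezzibsus, memufuks), so the final letter is not what conditions the rule; the second-to-last letter is.
"nigelavh" has second-to-last letter 'v'. The one such stem in the data (bobhenevh → rabobhenevh) adds the prefix ra-, so the same rule applies.
So nigelavh → ranigelavh.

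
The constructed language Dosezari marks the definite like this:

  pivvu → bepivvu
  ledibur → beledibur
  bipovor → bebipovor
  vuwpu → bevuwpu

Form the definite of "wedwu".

Every pair shown (pivvu → bepivvu, ledibur → beledibur, bipovor → bebipovor, …) follows the same rule: add the prefix be-.
So wedwu → bewedwu.

bewedwu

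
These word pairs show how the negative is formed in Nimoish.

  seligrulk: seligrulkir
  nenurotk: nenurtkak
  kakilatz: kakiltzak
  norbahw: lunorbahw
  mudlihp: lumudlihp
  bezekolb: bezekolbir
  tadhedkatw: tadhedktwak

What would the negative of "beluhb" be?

lubeluhb

"beluhb" has second-to-last letter 'h'. The stems whose second-to-last letter is 'h' (mudlihp → lumudlihp, norbahw → lunorbahw) add the prefix lu-.
The other patterns: stems whose second-to-last letter is 'l' add -ir; stems whose second-to-last letter is 't' delete the last vowel and add -ak.
So beluhb → lubeluhb.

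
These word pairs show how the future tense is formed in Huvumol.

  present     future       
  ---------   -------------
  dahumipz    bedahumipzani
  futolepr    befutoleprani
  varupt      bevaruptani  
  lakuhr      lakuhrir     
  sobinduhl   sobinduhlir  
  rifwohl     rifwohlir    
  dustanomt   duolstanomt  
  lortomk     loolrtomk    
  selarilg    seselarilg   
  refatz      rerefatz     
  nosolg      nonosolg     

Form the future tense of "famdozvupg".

befamdozvupgani

futolepr and lakuhr both end in -r yet inflect differently (befutoleprani, lakuhrir), so the final letter is not what conditions the rule; the second-to-last letter is.
"famdozvupg" has second-to-last letter 'p'. The stems whose second-to-last letter is 'p' (dahumipz → bedahumipzani, futolepr → befutoleprani, varupt → bevaruptani) add be- … -ani around the stem.
So famdozvupg → befamdozvupgani.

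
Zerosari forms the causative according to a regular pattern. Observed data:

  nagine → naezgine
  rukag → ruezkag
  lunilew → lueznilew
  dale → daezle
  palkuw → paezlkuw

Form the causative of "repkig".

reezpkig

Every pair shown (nagine → naezgine, rukag → ruezkag, lunilew → lueznilew, …) follows the same rule: insert -ez- after the first vowel.
So repkig → reezpkig.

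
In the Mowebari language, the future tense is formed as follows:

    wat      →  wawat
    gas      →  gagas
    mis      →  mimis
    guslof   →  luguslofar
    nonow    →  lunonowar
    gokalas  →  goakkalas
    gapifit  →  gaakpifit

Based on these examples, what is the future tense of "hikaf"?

luhikafar

gas and gokalas both end in -s yet inflect differently (gagas, goakkalas), so the final letter is not what conditions the rule; the number of vowels is.
"hikaf" has 2 vowels. The stems with 2 vowels (guslof → luguslofar, nonow → lunonowar) add lu- … -ar around the stem.
So hikaf → luhikafar.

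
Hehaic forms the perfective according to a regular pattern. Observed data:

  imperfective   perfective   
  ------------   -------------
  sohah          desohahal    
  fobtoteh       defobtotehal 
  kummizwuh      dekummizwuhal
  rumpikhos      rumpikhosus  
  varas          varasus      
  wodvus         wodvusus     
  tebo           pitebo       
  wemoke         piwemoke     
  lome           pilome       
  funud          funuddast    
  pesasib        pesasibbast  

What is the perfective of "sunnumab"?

sohah and varas both have last vowel 'a' yet inflect differently (desohahal, varasus), so the last vowel is not what conditions the rule; the final letter is.
"sunnumab" ends in -b. The one such stem in the data (pesasib → pesasibbast) doubles the final consonant and adds -ast (as does funud), so the same rule applies.
The other patterns: stems ending in -h add de- … -al around the stem; stems ending in -s add -us; stems ending in -e or -o add the prefix pi-.
So sunnumab → sunnumabbast.

sunnumabbast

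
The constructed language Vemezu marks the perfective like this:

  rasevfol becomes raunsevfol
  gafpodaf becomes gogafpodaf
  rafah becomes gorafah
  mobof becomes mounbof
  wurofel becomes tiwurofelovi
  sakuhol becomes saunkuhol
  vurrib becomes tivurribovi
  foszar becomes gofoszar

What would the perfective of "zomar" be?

gafpodaf and mobof both end in -f yet inflect differently (gogafpodaf, mounbof), so the final letter is not what conditions the rule; the last vowel is.
"zomar" has last vowel 'a'. The stems whose last vowel is 'a' (foszar → gofoszar, rafah → gorafah, gafpodaf → gogafpodaf) add the prefix go-.
So zomar → gozomar.

gozomar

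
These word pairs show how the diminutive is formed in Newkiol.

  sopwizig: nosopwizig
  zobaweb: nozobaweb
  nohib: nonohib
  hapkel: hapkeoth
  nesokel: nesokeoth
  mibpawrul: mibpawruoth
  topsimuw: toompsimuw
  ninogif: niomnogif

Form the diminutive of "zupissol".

zupissooth

zobaweb and hapkel both have last vowel 'e' yet inflect differently (nozobaweb, hapkeoth), so the last vowel is not what conditions the rule; the final letter is.
"zupissol" ends in -l. The stems ending in -l (hapkel → hapkeoth, nesokel → nesokeoth, mibpawrul → mibpawruoth) drop the final letter and add -oth.
The other patterns: stems ending in -b or -g add the prefix no-; stems ending in -f or -w insert -om- after the first vowel.
So zupissol → zupissooth.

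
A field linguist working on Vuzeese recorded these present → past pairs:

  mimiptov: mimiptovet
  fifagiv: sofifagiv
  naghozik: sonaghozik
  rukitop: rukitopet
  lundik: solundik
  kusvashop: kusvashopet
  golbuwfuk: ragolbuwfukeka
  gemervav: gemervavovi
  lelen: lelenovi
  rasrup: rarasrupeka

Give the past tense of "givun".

gemervav and fifagiv both end in -v yet inflect differently (gemervavovi, sofifagiv), so the final letter is not what conditions the rule; the last vowel is.
"givun" has last vowel 'u'. The stems whose last vowel is 'u' (rasrup → rarasrupeka, golbuwfuk → ragolbuwfukeka) add ra- … -eka around the stem.
So givun → ragivuneka.

ragivuneka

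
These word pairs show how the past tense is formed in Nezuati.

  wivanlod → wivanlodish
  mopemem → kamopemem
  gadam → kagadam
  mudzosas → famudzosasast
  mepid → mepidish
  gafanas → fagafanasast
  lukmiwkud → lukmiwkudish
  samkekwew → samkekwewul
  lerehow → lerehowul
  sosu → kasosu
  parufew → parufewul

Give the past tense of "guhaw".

guhawul

lerehow and wivanlod both have last vowel 'o' yet inflect differently (lerehowul, wivanlodish), so the last vowel is not what conditions the rule; the final letter is.
"guhaw" ends in -w. The stems ending in -w (samkekwew → samkekwewul, parufew → parufewul, lerehow → lerehowul) add -ul.
The other patterns: stems ending in -d add -ish; stems ending in -s add fa- … -ast around the stem; stems ending in -m or -u add the prefix ka-.
So guhaw → guhawul.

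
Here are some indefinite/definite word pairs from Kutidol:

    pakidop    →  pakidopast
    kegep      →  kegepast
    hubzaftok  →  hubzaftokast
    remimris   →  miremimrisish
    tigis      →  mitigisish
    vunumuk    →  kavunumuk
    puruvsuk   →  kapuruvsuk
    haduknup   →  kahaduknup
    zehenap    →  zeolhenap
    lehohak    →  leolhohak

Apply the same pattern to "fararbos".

fararbosast

"fararbos" has last vowel 'o'. The stems whose last vowel is 'o' (pakidop → pakidopast, hubzaftok → hubzaftokast) add -ast.
The other patterns: stems whose last vowel is 'i' add mi- … -ish around the stem; stems whose last vowel is 'u' add the prefix ka-; stems whose last vowel is 'a' insert -ol- after the first vowel.
So fararbos → fararbosast.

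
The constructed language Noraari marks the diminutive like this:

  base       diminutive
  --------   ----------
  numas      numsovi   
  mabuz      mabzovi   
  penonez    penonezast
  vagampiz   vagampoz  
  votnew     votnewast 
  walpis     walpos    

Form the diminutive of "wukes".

wukesast

penonez and vagampiz both end in -z yet inflect differently (penonezast, vagampoz), so the final letter is not what conditions the rule; the last vowel is.
"wukes" has last vowel 'e'. The stems whose last vowel is 'e' (votnew → votnewast, penonez → penonezast) add -ast.
The other patterns: stems whose last vowel is 'i' change the last vowel to 'o'; stems whose last vowel is 'a' or 'u' delete the last vowel and add -ovi.
So wukes → wukesast.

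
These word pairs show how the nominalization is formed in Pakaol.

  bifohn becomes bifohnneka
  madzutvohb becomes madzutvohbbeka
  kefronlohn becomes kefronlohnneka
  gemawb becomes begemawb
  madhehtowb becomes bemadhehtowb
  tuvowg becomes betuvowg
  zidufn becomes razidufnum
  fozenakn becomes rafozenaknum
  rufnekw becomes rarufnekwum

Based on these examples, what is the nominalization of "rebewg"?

berebewg

"rebewg" has second-to-last letter 'w'. The stems whose second-to-last letter is 'w' (gemawb → begemawb, madhehtowb → bemadhehtowb, tuvowg → betuvowg) add the prefix be-.
So rebewg → berebewg.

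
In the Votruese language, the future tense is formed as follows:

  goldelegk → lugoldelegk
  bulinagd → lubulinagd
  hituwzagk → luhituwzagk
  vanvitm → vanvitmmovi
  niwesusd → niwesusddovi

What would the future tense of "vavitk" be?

bulinagd and niwesusd both end in -d yet inflect differently (lubulinagd, niwesusddovi), so the final letter is not what conditions the rule; the second-to-last letter is.
"vavitk" has second-to-last letter 't'. The one such stem in the data (vanvitm → vanvitmmovi) doubles the final consonant and adds -ovi (as does niwesusd), so the same rule applies.
So vavitk → vavitkkovi.

vavitkkovi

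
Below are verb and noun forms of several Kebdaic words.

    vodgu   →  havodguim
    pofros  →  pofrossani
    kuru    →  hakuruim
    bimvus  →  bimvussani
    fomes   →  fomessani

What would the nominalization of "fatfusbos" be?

bimvus and vodgu both have last vowel 'u' yet inflect differently (bimvussani, havodguim), so the last vowel is not what conditions the rule; the final letter is.
"fatfusbos" ends in -s. The stems ending in -s (pofros → pofrossani, bimvus → bimvussani, fomes → fomessani) double the final consonant and add -ani.
The other pattern: stems ending in -u add ha- … -im around the stem.
So fatfusbos → fatfusbossani.

fatfusbossani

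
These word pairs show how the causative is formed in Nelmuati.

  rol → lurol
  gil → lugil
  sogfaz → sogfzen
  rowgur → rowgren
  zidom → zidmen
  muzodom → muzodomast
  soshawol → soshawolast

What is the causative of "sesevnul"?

sesevnulast

zidom and muzodom both end in -m yet inflect differently (zidmen, muzodomast), so the final letter is not what conditions the rule; the number of vowels is.
"sesevnul" has 3 vowels. The stems with 3 vowels (muzodom → muzodomast, soshawol → soshawolast) add -ast.
The other patterns: stems with 1 vowel add the prefix lu-; stems with 2 vowels delete the last vowel and add -en.
So sesevnul → sesevnulast.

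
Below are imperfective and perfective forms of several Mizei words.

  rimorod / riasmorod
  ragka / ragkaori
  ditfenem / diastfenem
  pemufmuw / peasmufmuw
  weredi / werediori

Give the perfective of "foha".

fohaori

ragka and rimorod both begin with r- yet inflect differently (ragkaori, riasmorod), so the first letter is not what conditions the rule; whether the stem ends in a vowel or a consonant is.
"foha" ends in a vowel. The stems ending in a vowel (weredi → werediori, ragka → ragkaori) add -ori.
So foha → fohaori.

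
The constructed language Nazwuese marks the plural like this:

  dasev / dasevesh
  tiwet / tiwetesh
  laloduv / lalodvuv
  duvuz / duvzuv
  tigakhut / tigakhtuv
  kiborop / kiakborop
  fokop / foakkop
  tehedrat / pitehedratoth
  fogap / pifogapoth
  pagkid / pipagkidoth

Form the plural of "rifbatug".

rifbatguv

"rifbatug" has last vowel 'u'. The stems whose last vowel is 'u' (laloduv → lalodvuv, duvuz → duvzuv, tigakhut → tigakhtuv) delete the last vowel and add -uv.
So rifbatug → rifbatguv.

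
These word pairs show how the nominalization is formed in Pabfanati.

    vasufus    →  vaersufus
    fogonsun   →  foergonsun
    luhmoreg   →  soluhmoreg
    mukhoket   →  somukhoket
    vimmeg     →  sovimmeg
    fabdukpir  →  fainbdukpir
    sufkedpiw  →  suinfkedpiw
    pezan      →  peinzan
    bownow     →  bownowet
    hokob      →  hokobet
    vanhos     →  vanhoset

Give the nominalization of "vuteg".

sovuteg

"vuteg" has last vowel 'e'. The stems whose last vowel is 'e' (luhmoreg → soluhmoreg, mukhoket → somukhoket, vimmeg → sovimmeg) add the prefix so-.
The other patterns: stems whose last vowel is 'u' insert -er- after the first vowel; stems whose last vowel is 'a' or 'i' insert -in- after the first vowel; stems whose last vowel is 'o' add -et.
So vuteg → sovuteg.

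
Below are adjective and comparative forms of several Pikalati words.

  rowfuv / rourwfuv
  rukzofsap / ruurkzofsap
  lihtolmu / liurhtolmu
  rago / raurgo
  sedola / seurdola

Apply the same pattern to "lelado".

leurlado

Every pair shown (rowfuv → rourwfuv, rukzofsap → ruurkzofsap, lihtolmu → liurhtolmu, …) follows the same rule: insert -ur- after the first vowel.
So lelado → leurlado.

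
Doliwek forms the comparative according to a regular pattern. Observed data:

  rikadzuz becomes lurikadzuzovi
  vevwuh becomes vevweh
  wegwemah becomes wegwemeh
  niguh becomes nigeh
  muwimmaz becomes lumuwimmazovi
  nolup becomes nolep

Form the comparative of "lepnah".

wegwemah and muwimmaz both have last vowel 'a' yet inflect differently (wegwemeh, lumuwimmazovi), so the last vowel is not what conditions the rule; the final letter is.
"lepnah" ends in -h. The stems ending in -h (vevwuh → vevweh, niguh → nigeh, wegwemah → wegwemeh) change the last vowel to 'e'.
The other pattern: stems ending in -z add lu- … -ovi around the stem.
So lepnah → lepneh.

lepneh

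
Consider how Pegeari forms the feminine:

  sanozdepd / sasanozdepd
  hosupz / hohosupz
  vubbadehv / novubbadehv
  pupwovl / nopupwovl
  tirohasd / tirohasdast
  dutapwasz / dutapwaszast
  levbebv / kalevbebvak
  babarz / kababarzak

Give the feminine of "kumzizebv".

"kumzizebv" has second-to-last letter 'b'. The one such stem in the data (levbebv → kalevbebvak) adds ka- … -ak around the stem, so the same rule applies.
The other patterns: stems whose second-to-last letter is 'p' repeat the first consonant+vowel as a prefix; stems whose second-to-last letter is 'h' or 'v' add the prefix no-; stems whose second-to-last letter is 's' add -ast.
So kumzizebv → kakumzizebvak.

kakumzizebvak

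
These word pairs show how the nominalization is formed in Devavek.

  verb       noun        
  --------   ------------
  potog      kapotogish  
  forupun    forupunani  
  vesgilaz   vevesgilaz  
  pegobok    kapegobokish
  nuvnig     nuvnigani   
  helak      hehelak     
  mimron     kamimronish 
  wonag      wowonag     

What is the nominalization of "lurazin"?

wonag and potog both end in -g yet inflect differently (wowonag, kapotogish), so the final letter is not what conditions the rule; the last vowel is.
"lurazin" has last vowel 'i'. The one such stem in the data (nuvnig → nuvnigani) adds -ani, so the same rule applies.
The other patterns: stems whose last vowel is 'a' repeat the first consonant+vowel as a prefix; stems whose last vowel is 'o' add ka- … -ish around the stem.
So lurazin → lurazinani.

lurazinani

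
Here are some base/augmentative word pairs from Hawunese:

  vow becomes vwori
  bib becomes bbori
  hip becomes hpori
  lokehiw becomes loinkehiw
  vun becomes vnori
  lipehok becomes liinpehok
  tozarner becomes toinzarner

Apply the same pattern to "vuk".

lokehiw and vow both end in -w yet inflect differently (loinkehiw, vwori), so the final letter is not what conditions the rule; the number of vowels is.
"vuk" has 1 vowel. The stems with 1 vowel (hip → hpori, vun → vnori, bib → bbori) delete the last vowel and add -ori.
So vuk → vkori.

vkori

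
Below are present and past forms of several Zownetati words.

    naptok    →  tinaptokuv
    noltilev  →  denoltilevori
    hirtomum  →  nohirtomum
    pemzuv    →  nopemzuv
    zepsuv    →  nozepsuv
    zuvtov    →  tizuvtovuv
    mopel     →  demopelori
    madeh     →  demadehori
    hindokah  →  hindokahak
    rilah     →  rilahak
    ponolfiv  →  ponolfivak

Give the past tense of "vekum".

"vekum" has last vowel 'u'. The stems whose last vowel is 'u' (hirtomum → nohirtomum, zepsuv → nozepsuv, pemzuv → nopemzuv) add the prefix no-.
The other patterns: stems whose last vowel is 'o' add ti- … -uv around the stem; stems whose last vowel is 'e' add de- … -ori around the stem; stems whose last vowel is 'a' or 'i' add -ak.
So vekum → novekum.

novekum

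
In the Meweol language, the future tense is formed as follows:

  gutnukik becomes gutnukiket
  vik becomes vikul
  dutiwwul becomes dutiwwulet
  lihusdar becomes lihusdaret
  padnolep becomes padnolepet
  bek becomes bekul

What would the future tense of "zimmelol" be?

zimmelolet

gutnukik and bek both end in -k yet inflect differently (gutnukiket, bekul), so the final letter is not what conditions the rule; the number of vowels is.
"zimmelol" has 3 vowels. The stems with 3 vowels (dutiwwul → dutiwwulet, padnolep → padnolepet, lihusdar → lihusdaret) add -et.
So zimmelol → zimmelolet.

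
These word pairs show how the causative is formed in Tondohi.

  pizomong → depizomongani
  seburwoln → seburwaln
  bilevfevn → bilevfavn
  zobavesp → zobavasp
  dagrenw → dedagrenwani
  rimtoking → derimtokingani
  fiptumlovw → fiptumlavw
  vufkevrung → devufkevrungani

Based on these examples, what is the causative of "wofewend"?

dewofewendani

"wofewend" has second-to-last letter 'n'. The stems whose second-to-last letter is 'n' (rimtoking → derimtokingani, dagrenw → dedagrenwani, pizomong → depizomongani) add de- … -ani around the stem.
The other pattern: stems whose second-to-last letter is 'l', 's' or 'v' change the last vowel to 'a'.
So wofewend → dewofewendani.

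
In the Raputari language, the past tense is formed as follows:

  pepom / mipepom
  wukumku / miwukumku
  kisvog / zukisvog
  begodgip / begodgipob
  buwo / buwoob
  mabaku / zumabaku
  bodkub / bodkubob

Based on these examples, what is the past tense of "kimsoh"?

mabaku and wukumku both end in -u yet inflect differently (zumabaku, miwukumku), so the final letter is not what conditions the rule; the first letter is.
"kimsoh" begins with k-. The one such stem in the data (kisvog → zukisvog) adds the prefix zu-, so the same rule applies.
So kimsoh → zukimsoh.

zukimsoh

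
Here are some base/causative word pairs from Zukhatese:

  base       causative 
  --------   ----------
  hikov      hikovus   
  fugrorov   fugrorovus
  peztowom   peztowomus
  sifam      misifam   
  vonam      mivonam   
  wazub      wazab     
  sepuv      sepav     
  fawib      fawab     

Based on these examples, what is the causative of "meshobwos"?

meshobwosus

peztowom and sifam both end in -m yet inflect differently (peztowomus, misifam), so the final letter is not what conditions the rule; the last vowel is.
"meshobwos" has last vowel 'o'. The stems whose last vowel is 'o' (hikov → hikovus, fugrorov → fugrorovus, peztowom → peztowomus) add -us.
The other patterns: stems whose last vowel is 'a' add the prefix mi-; stems whose last vowel is 'i' or 'u' change the last vowel to 'a'.
So meshobwos → meshobwosus.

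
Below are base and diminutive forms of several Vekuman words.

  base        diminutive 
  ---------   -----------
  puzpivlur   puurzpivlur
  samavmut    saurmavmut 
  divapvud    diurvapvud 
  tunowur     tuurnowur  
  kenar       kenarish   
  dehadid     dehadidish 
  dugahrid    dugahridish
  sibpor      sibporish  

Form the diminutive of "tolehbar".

puzpivlur and kenar both end in -r yet inflect differently (puurzpivlur, kenarish), so the final letter is not what conditions the rule; the last vowel is.
"tolehbar" has last vowel 'a'. The one such stem in the data (kenar → kenarish) adds -ish, so the same rule applies.
The other pattern: stems whose last vowel is 'u' insert -ur- after the first vowel.
So tolehbar → tolehbarish.

tolehbarish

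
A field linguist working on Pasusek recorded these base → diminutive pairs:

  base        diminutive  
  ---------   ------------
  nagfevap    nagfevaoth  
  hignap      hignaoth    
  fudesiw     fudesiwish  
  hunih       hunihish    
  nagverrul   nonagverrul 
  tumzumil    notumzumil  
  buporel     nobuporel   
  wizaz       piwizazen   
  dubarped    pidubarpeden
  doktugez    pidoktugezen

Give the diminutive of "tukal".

fudesiw and tumzumil both have last vowel 'i' yet inflect differently (fudesiwish, notumzumil), so the last vowel is not what conditions the rule; the final letter is.
"tukal" ends in -l. The stems ending in -l (nagverrul → nonagverrul, tumzumil → notumzumil, buporel → nobuporel) add the prefix no-.
So tukal → notukal.

notukal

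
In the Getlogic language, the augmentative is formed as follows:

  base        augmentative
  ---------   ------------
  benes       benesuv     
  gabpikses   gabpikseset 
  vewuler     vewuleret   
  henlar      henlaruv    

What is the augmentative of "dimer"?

vewuler and henlar both end in -r yet inflect differently (vewuleret, henlaruv), so the final letter is not what conditions the rule; the number of vowels is.
"dimer" has 2 vowels. The stems with 2 vowels (henlar → henlaruv, benes → benesuv) add -uv.
The other pattern: stems with 3 vowels add -et.
So dimer → dimeruv.

dimeruv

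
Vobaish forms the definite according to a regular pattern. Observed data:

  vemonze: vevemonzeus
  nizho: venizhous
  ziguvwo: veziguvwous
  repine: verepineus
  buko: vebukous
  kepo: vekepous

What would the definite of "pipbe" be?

vepipbeus

Every pair shown (vemonze → vevemonzeus, nizho → venizhous, ziguvwo → veziguvwous, …) follows the same rule: add ve- … -us around the stem.
So pipbe → vepipbeus.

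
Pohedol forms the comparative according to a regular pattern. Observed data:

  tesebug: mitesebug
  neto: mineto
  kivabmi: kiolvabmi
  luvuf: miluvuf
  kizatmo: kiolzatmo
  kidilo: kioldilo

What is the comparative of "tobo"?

kidilo and neto both end in -o yet inflect differently (kioldilo, mineto), so the final letter is not what conditions the rule; the first letter is.
"tobo" begins with t-. The one such stem in the data (tesebug → mitesebug) adds the prefix mi-, so the same rule applies.
The other pattern: stems beginning with k- insert -ol- after the first vowel.
So tobo → mitobo.

mitobo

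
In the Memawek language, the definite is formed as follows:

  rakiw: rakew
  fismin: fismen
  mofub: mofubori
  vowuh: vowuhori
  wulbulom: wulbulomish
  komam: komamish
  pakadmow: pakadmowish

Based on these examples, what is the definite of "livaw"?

livawish

rakiw and pakadmow both end in -w yet inflect differently (rakew, pakadmowish), so the final letter is not what conditions the rule; the last vowel is.
"livaw" has last vowel 'a'. The one such stem in the data (komam → komamish) adds -ish, so the same rule applies.
The other patterns: stems whose last vowel is 'i' change the last vowel to 'e'; stems whose last vowel is 'u' add -ori.
So livaw → livawish.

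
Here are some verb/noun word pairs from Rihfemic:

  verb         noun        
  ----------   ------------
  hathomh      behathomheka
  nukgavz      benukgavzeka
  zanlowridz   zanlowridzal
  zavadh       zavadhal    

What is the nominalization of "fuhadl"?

"fuhadl" has second-to-last letter 'd'. The stems whose second-to-last letter is 'd' (zanlowridz → zanlowridzal, zavadh → zavadhal) add -al.
The other pattern: stems whose second-to-last letter is 'm' or 'v' add be- … -eka around the stem.
So fuhadl → fuhadlal.

fuhadlal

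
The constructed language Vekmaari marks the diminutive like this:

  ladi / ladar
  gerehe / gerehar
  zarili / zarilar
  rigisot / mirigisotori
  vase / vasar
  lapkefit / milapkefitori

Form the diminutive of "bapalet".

mibapaletori

zarili and lapkefit both have last vowel 'i' yet inflect differently (zarilar, milapkefitori), so the last vowel is not what conditions the rule; whether the stem ends in a vowel or a consonant is.
"bapalet" ends in a consonant. The stems ending in a consonant (rigisot → mirigisotori, lapkefit → milapkefitori) add mi- … -ori around the stem.
So bapalet → mibapaletori.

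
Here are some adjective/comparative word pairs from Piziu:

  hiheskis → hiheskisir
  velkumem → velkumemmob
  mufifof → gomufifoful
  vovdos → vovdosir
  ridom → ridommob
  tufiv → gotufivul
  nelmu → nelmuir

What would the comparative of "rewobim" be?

rewobimmob

ridom and vovdos both have last vowel 'o' yet inflect differently (ridommob, vovdosir), so the last vowel is not what conditions the rule; the final letter is.
"rewobim" ends in -m. The stems ending in -m (ridom → ridommob, velkumem → velkumemmob) double the final consonant and add -ob.
The other patterns: stems ending in -s or -u add -ir; stems ending in -f or -v add go- … -ul around the stem.
So rewobim → rewobimmob.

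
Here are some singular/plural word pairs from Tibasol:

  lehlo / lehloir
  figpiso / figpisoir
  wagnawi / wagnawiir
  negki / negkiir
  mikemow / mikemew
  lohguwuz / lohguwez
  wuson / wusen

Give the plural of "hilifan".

lehlo and mikemow both have last vowel 'o' yet inflect differently (lehloir, mikemew), so the last vowel is not what conditions the rule; whether the stem ends in a vowel or a consonant is.
"hilifan" ends in a consonant. The stems ending in a consonant (mikemow → mikemew, lohguwuz → lohguwez, wuson → wusen) change the last vowel to 'e'.
So hilifan → hilifen.

hilifen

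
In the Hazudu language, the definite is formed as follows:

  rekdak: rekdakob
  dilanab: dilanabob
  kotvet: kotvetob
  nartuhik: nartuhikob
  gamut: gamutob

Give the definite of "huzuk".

Every pair shown (rekdak → rekdakob, dilanab → dilanabob, kotvet → kotvetob, …) follows the same rule: add -ob.
So huzuk → huzukob.

huzukob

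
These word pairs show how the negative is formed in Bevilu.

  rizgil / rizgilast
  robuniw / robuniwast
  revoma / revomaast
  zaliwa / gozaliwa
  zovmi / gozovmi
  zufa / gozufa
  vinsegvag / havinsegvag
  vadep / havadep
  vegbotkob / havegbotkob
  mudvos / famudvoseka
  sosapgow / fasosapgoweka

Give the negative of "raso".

rasoast

revoma and zaliwa both end in -a yet inflect differently (revomaast, gozaliwa), so the final letter is not what conditions the rule; the first letter is.
"raso" begins with r-. The stems beginning with r- (rizgil → rizgilast, robuniw → robuniwast, revoma → revomaast) add -ast.
So raso → rasoast.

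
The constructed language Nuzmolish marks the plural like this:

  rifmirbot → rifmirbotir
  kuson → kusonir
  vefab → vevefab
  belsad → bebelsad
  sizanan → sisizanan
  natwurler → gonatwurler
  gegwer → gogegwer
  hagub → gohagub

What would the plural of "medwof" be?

medwofir

kuson and sizanan both end in -n yet inflect differently (kusonir, sisizanan), so the final letter is not what conditions the rule; the last vowel is.
"medwof" has last vowel 'o'. The stems whose last vowel is 'o' (rifmirbot → rifmirbotir, kuson → kusonir) add -ir.
So medwof → medwofir.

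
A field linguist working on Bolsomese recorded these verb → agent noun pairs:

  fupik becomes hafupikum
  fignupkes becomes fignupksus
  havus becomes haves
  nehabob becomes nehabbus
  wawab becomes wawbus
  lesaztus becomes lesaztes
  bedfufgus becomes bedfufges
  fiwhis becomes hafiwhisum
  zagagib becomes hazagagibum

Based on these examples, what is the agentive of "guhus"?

guhes

"guhus" has last vowel 'u'. The stems whose last vowel is 'u' (lesaztus → lesaztes, bedfufgus → bedfufges, havus → haves) change the last vowel to 'e'.
So guhus → guhes.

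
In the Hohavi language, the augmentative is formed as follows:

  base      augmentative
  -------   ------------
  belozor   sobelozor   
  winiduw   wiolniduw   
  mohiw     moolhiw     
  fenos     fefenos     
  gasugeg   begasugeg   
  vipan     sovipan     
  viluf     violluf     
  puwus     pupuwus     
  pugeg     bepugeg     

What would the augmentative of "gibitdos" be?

"gibitdos" ends in -s. The stems ending in -s (puwus → pupuwus, fenos → fefenos) repeat the first consonant+vowel as a prefix.
So gibitdos → gigibitdos.

gigibitdos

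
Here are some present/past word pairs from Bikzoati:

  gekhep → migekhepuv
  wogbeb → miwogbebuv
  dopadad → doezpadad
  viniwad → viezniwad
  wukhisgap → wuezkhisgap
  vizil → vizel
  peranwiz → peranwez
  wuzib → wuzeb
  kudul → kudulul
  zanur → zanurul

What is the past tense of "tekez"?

gekhep and wukhisgap both end in -p yet inflect differently (migekhepuv, wuezkhisgap), so the final letter is not what conditions the rule; the last vowel is.
"tekez" has last vowel 'e'. The stems whose last vowel is 'e' (gekhep → migekhepuv, wogbeb → miwogbebuv) add mi- … -uv around the stem.
So tekez → mitekezuv.

mitekezuv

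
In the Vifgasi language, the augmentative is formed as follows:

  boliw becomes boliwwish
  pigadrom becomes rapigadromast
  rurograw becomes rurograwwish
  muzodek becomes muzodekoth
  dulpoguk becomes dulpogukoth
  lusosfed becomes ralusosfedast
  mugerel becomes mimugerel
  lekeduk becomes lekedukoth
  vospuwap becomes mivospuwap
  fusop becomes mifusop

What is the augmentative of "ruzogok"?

lusosfed and muzodek both have last vowel 'e' yet inflect differently (ralusosfedast, muzodekoth), so the last vowel is not what conditions the rule; the final letter is.
"ruzogok" ends in -k. The stems ending in -k (lekeduk → lekedukoth, muzodek → muzodekoth, dulpoguk → dulpogukoth) add -oth.
The other patterns: stems ending in -w double the final consonant and add -ish; stems ending in -d or -m add ra- … -ast around the stem; stems ending in -l or -p add the prefix mi-.
So ruzogok → ruzogokoth.

ruzogokoth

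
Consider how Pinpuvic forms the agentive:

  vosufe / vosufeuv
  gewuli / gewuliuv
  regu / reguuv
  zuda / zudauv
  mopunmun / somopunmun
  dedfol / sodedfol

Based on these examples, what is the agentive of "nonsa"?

nonsauv

"nonsa" ends in a vowel. The stems ending in a vowel (vosufe → vosufeuv, gewuli → gewuliuv, regu → reguuv) add -uv.
The other pattern: stems ending in a consonant add the prefix so-.
So nonsa → nonsauv.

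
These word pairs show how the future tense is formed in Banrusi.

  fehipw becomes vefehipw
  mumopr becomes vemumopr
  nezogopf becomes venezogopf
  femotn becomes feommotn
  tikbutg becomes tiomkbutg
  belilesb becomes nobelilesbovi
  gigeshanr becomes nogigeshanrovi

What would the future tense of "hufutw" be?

mumopr and gigeshanr both end in -r yet inflect differently (vemumopr, nogigeshanrovi), so the final letter is not what conditions the rule; the second-to-last letter is.
"hufutw" has second-to-last letter 't'. The stems whose second-to-last letter is 't' (femotn → feommotn, tikbutg → tiomkbutg) insert -om- after the first vowel.
The other patterns: stems whose second-to-last letter is 'p' add the prefix ve-; stems whose second-to-last letter is 'n' or 's' add no- … -ovi around the stem.
So hufutw → huomfutw.

huomfutw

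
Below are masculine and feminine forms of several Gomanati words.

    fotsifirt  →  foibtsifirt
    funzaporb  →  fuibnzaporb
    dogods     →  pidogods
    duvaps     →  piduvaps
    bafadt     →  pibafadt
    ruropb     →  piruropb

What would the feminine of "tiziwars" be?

tiibziwars

"tiziwars" has second-to-last letter 'r'. The stems whose second-to-last letter is 'r' (fotsifirt → foibtsifirt, funzaporb → fuibnzaporb) insert -ib- after the first vowel.
The other pattern: stems whose second-to-last letter is 'd' or 'p' add the prefix pi-.
So tiziwars → tiibziwars.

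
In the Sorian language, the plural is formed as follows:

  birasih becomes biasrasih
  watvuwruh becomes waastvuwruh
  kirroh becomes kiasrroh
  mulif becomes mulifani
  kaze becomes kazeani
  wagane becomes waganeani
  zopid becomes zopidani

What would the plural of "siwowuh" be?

siaswowuh

birasih and mulif both have last vowel 'i' yet inflect differently (biasrasih, mulifani), so the last vowel is not what conditions the rule; the final letter is.
"siwowuh" ends in -h. The stems ending in -h (birasih → biasrasih, watvuwruh → waastvuwruh, kirroh → kiasrroh) insert -as- after the first vowel.
So siwowuh → siaswowuh.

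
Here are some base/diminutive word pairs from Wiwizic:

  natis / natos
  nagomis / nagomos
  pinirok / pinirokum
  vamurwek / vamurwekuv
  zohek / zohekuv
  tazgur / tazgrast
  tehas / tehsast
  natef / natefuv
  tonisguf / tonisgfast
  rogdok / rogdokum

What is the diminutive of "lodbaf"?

lodbfast

vamurwek and pinirok both end in -k yet inflect differently (vamurwekuv, pinirokum), so the final letter is not what conditions the rule; the last vowel is.
"lodbaf" has last vowel 'a'. The one such stem in the data (tehas → tehsast) deletes the last vowel and adds -ast (as do tonisguf, tazgur), so the same rule applies.
The other patterns: stems whose last vowel is 'i' change the last vowel to 'o'; stems whose last vowel is 'e' add -uv; stems whose last vowel is 'o' add -um.
So lodbaf → lodbfast.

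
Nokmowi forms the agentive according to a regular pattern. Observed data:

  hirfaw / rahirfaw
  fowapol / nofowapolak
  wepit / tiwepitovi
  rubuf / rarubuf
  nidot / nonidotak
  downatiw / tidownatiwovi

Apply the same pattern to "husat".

rahusat

wepit and nidot both end in -t yet inflect differently (tiwepitovi, nonidotak), so the final letter is not what conditions the rule; the last vowel is.
"husat" has last vowel 'a'. The one such stem in the data (hirfaw → rahirfaw) adds the prefix ra-, so the same rule applies.
So husat → rahusat.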